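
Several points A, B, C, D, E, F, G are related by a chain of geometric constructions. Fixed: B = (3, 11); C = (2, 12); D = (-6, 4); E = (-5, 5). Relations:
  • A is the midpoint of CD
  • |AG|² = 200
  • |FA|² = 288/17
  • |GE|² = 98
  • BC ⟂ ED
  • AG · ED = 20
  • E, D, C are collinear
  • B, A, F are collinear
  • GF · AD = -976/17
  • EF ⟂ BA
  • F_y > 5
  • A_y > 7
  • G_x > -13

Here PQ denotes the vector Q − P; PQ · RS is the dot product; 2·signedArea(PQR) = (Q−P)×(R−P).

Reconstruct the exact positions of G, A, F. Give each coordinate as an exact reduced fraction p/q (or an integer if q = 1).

1. A_x = -2  [A is the midpoint of CD]
2. A_y = 8  [A is the midpoint of CD]
   → A = (-2, 8)
3. F_x = -94/17  [B, A, F are collinear ∩ EF ⟂ BA]
4. F_y = 100/17  [B, A, F are collinear ∩ EF ⟂ BA]
   → F = (-94/17, 100/17)
5. G_x = -12  [line 4·x + 4·y + 56 = 0 ∩ |GE|² = 98]
6. G_y = -2  [line 4·x + 4·y + 56 = 0 ∩ |GE|² = 98]
   → G = (-12, -2)

A = (-2, 8)
F = (-94/17, 100/17)
G = (-12, -2)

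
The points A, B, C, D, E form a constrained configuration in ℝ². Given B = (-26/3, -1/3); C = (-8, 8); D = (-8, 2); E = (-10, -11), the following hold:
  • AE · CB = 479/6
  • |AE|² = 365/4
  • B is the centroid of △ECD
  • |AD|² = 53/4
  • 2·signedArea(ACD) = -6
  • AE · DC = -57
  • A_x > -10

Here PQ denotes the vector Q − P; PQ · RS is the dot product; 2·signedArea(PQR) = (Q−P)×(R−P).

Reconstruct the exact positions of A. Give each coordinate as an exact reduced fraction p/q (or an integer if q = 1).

A = (-9, -3/2)

1. A_x = -9  [AE · DC = -57 ∩ AE · CB = 479/6]
2. A_y = -3/2  [AE · DC = -57 ∩ AE · CB = 479/6]
   → A = (-9, -3/2)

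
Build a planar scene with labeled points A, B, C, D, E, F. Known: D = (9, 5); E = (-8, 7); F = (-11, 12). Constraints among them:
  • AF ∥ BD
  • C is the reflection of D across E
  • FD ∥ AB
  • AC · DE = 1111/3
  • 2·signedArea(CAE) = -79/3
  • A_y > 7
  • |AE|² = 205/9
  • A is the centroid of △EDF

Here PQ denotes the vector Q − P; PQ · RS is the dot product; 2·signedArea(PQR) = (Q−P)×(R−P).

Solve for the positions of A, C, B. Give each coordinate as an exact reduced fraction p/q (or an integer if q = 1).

A = (-10/3, 8)
B = (50/3, 1)
C = (-25, 9)

1. A_x = -10/3  [A is the centroid of △EDF]
2. A_y = 8  [A is the centroid of △EDF]
   → A = (-10/3, 8)
3. C_x = -25  [C is the reflection of D across E]
4. C_y = 9  [C is the reflection of D across E]
   → C = (-25, 9)
5. B_x = 50/3  [AF ∥ BD ∩ FD ∥ AB]
6. B_y = 1  [AF ∥ BD ∩ FD ∥ AB]
   → B = (50/3, 1)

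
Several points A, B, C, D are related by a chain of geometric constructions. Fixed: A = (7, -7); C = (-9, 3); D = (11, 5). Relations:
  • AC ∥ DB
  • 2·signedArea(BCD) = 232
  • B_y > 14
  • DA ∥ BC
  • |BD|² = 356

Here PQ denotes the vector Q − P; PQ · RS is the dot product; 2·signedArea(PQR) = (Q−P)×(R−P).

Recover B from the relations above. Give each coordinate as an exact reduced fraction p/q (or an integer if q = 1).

B = (-5, 15)

1. B_x = -5  [DA ∥ BC ∩ AC ∥ DB]
2. B_y = 15  [DA ∥ BC ∩ AC ∥ DB]
   → B = (-5, 15)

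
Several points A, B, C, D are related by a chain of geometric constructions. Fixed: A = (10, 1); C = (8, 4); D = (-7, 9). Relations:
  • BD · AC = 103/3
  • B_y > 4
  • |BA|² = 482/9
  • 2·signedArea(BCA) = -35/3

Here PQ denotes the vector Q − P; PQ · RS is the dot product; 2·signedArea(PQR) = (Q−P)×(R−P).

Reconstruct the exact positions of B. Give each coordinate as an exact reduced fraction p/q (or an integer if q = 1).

1. B_x = 11/3  [2·signedArea(BCA) = -35/3 ∩ BD · AC = 103/3]
2. B_y = 14/3  [2·signedArea(BCA) = -35/3 ∩ BD · AC = 103/3]
   → B = (11/3, 14/3)

B = (11/3, 14/3)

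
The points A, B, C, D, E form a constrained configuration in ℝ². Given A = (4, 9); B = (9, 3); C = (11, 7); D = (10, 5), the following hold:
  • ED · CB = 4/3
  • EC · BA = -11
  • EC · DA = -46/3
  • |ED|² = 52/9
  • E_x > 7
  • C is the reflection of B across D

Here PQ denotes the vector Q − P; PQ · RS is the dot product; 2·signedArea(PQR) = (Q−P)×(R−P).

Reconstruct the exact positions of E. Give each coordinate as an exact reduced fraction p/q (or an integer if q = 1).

1. E_x = 8  [ED · CB = 4/3 ∩ EC · DA = -46/3]
2. E_y = 19/3  [ED · CB = 4/3 ∩ EC · DA = -46/3]
   → E = (8, 19/3)

E = (8, 19/3)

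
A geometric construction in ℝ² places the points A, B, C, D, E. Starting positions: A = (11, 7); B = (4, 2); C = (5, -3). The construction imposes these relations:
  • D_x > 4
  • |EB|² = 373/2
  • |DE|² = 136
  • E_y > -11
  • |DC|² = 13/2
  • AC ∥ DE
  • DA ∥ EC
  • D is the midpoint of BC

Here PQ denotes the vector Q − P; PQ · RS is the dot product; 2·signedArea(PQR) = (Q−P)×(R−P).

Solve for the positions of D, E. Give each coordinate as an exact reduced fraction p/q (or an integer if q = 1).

D = (9/2, -1/2)
E = (-3/2, -21/2)

1. D_x = 9/2  [D is the midpoint of BC]
2. D_y = -1/2  [D is the midpoint of BC]
   → D = (9/2, -1/2)
3. E_x = -3/2  [DA ∥ EC ∩ AC ∥ DE]
4. E_y = -21/2  [DA ∥ EC ∩ AC ∥ DE]
   → E = (-3/2, -21/2)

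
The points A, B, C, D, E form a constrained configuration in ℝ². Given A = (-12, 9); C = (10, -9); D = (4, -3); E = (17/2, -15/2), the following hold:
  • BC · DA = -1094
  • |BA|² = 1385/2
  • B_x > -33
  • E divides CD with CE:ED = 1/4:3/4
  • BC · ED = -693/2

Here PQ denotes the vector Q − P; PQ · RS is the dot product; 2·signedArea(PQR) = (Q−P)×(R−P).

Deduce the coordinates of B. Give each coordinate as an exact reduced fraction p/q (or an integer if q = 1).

1. B_x = -65/2  [BC · DA = -1094 ∩ BC · ED = -693/2]
2. B_y = 51/2  [BC · DA = -1094 ∩ BC · ED = -693/2]
   → B = (-65/2, 51/2)

B = (-65/2, 51/2)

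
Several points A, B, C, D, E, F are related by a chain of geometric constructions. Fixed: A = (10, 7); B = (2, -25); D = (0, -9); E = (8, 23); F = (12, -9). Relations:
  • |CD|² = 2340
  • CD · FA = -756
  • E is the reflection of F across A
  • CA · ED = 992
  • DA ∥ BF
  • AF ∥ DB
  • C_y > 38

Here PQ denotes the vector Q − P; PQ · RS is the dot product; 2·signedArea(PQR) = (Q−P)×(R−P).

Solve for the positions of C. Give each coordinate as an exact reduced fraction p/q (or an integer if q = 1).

C = (6, 39)

1. C_x = 6  [CA · ED = 992 ∩ CD · FA = -756]
2. C_y = 39  [CA · ED = 992 ∩ CD · FA = -756]
   → C = (6, 39)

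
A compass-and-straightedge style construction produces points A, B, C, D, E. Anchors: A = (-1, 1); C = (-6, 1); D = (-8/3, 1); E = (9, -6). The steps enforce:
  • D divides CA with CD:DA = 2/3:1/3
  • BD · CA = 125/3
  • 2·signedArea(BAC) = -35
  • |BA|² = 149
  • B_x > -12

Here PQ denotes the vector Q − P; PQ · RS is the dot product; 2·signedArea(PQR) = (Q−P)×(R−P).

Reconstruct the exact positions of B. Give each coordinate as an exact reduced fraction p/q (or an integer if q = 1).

B = (-11, 8)

1. B_x = -11  [2·signedArea(BAC) = -35 ∩ BD · CA = 125/3]
2. B_y = 8  [2·signedArea(BAC) = -35 ∩ BD · CA = 125/3]
   → B = (-11, 8)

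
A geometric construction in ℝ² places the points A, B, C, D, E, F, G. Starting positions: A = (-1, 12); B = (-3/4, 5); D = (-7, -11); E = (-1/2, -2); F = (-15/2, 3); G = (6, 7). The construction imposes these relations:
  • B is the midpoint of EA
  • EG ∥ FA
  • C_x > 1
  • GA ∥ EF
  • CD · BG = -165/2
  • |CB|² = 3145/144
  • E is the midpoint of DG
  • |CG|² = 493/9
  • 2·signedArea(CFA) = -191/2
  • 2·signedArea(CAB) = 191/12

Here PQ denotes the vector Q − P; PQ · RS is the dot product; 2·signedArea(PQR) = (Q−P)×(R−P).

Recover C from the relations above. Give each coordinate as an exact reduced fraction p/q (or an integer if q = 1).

C = (5/3, 1)

1. C_x = 5/3  [2·signedArea(CFA) = -191/2 ∩ 2·signedArea(CAB) = 191/12]
2. C_y = 1  [2·signedArea(CFA) = -191/2 ∩ 2·signedArea(CAB) = 191/12]
   → C = (5/3, 1)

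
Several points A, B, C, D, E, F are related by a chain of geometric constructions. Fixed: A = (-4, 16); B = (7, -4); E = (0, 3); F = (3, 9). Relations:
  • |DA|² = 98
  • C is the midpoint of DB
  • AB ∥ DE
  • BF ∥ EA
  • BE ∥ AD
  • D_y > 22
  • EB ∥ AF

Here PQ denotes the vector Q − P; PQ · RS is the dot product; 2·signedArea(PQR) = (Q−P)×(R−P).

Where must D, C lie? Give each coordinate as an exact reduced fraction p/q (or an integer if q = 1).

C = (-2, 19/2)
D = (-11, 23)

1. D_x = -11  [AB ∥ DE ∩ BE ∥ AD]
2. D_y = 23  [AB ∥ DE ∩ BE ∥ AD]
   → D = (-11, 23)
3. C_x = -2  [C is the midpoint of DB]
4. C_y = 19/2  [C is the midpoint of DB]
   → C = (-2, 19/2)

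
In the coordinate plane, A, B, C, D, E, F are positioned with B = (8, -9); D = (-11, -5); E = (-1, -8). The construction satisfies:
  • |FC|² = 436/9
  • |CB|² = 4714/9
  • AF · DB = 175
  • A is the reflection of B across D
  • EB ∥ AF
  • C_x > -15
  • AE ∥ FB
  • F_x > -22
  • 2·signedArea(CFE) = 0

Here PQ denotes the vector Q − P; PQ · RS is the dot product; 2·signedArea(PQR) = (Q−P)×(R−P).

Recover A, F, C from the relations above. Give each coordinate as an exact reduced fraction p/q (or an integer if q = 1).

1. A_x = -30  [A is the reflection of B across D]
2. A_y = -1  [A is the reflection of B across D]
   → A = (-30, -1)
3. F_x = -21  [AE ∥ FB ∩ EB ∥ AF]
4. F_y = -2  [AE ∥ FB ∩ EB ∥ AF]
   → F = (-21, -2)
5. C_x = -43/3  [line 6·x + 20·y + 166 = 0 ∩ |FC|² = 436/9]
6. C_y = -4  [line 6·x + 20·y + 166 = 0 ∩ |FC|² = 436/9]
   → C = (-43/3, -4)

A = (-30, -1)
C = (-43/3, -4)
F = (-21, -2)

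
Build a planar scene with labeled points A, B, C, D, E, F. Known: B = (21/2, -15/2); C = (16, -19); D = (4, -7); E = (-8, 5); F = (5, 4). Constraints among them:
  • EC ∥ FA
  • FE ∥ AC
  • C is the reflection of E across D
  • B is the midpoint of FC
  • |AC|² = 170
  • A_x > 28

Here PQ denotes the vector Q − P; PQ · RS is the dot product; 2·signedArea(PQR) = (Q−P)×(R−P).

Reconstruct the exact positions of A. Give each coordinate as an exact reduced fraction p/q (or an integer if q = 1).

A = (29, -20)

1. A_x = 29  [FE ∥ AC ∩ EC ∥ FA]
2. A_y = -20  [FE ∥ AC ∩ EC ∥ FA]
   → A = (29, -20)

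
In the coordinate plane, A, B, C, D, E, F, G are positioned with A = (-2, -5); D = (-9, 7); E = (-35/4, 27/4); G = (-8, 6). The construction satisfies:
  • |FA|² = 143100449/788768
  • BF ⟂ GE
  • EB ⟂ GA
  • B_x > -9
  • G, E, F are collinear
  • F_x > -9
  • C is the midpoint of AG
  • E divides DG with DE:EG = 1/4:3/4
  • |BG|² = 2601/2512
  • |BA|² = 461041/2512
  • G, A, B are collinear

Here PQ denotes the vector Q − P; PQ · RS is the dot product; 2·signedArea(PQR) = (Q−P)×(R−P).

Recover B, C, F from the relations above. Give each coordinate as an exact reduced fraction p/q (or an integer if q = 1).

1. B_x = -2665/314  [G, A, B are collinear ∩ EB ⟂ GA]
2. B_y = 4329/628  [G, A, B are collinear ∩ EB ⟂ GA]
   → B = (-2665/314, 4329/628)
3. C_x = -5  [C is the midpoint of AG]
4. C_y = 1/2  [C is the midpoint of AG]
   → C = (-5, 1/2)
5. F_x = -10915/1256  [G, E, F are collinear ∩ BF ⟂ GE]
6. F_y = 8403/1256  [G, E, F are collinear ∩ BF ⟂ GE]
   → F = (-10915/1256, 8403/1256)

B = (-2665/314, 4329/628)
C = (-5, 1/2)
F = (-10915/1256, 8403/1256)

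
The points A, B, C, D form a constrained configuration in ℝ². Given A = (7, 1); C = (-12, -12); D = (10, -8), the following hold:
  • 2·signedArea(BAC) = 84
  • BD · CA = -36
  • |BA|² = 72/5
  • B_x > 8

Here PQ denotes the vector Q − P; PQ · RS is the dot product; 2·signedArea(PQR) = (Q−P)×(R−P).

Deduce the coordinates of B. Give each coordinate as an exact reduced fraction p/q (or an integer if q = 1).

1. B_x = 41/5  [2·signedArea(BAC) = 84 ∩ BD · CA = -36]
2. B_y = -13/5  [2·signedArea(BAC) = 84 ∩ BD · CA = -36]
   → B = (41/5, -13/5)

B = (41/5, -13/5)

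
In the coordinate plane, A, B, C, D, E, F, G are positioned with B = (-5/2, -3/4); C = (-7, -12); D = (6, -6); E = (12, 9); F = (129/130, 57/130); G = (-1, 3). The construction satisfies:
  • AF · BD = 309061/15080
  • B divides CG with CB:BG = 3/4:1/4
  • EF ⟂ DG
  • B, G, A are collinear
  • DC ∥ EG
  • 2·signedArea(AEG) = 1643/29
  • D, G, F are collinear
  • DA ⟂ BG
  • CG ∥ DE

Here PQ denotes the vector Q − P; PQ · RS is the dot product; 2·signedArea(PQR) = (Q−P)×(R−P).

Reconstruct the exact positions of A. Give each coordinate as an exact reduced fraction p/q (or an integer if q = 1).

1. A_x = -91/29  [B, G, A are collinear ∩ DA ⟂ BG]
2. A_y = -68/29  [B, G, A are collinear ∩ DA ⟂ BG]
   → A = (-91/29, -68/29)

A = (-91/29, -68/29)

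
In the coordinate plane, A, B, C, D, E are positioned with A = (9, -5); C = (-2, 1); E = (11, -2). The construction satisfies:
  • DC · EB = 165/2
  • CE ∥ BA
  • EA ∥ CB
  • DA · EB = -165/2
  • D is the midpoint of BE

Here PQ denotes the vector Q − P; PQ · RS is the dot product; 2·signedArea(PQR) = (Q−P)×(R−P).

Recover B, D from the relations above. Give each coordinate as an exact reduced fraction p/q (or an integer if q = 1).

1. B_x = -4  [CE ∥ BA ∩ EA ∥ CB]
2. B_y = -2  [CE ∥ BA ∩ EA ∥ CB]
   → B = (-4, -2)
3. D_x = 7/2  [D is the midpoint of BE]
4. D_y = -2  [D is the midpoint of BE]
   → D = (7/2, -2)

B = (-4, -2)
D = (7/2, -2)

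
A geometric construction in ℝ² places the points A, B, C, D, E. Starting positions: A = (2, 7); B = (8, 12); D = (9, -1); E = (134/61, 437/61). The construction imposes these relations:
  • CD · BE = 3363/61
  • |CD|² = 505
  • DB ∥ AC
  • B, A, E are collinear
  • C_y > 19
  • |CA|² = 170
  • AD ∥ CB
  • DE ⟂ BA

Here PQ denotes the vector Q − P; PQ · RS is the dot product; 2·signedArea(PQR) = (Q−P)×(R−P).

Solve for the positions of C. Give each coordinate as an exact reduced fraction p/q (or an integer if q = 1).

C = (1, 20)

1. C_x = 1  [AD ∥ CB ∩ DB ∥ AC]
2. C_y = 20  [AD ∥ CB ∩ DB ∥ AC]
   → C = (1, 20)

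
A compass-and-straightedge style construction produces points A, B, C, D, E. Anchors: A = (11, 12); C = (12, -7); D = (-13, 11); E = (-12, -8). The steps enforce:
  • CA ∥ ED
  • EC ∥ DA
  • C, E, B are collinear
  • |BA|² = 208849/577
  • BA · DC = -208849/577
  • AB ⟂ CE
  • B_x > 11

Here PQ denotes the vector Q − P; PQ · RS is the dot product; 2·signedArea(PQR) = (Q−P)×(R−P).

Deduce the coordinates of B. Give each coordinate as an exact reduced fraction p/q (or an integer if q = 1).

B = (6804/577, -4044/577)

1. B_x = 6804/577  [C, E, B are collinear ∩ AB ⟂ CE]
2. B_y = -4044/577  [C, E, B are collinear ∩ AB ⟂ CE]
   → B = (6804/577, -4044/577)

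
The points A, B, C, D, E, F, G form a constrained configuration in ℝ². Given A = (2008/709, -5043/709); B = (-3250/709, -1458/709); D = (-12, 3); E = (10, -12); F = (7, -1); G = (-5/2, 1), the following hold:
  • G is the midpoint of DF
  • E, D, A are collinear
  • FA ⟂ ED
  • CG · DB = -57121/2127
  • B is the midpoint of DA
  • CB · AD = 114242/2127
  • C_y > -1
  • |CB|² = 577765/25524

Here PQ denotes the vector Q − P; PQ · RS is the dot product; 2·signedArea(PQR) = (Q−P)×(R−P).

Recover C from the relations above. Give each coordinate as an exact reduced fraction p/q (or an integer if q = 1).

C = (-119/4254, -486/709)

1. C_x = -119/4254  [line 10516/709·x + -7170/709·y + -13862/2127 = 0 ∩ |CB|² = 577765/25524]
2. C_y = -486/709  [line 10516/709·x + -7170/709·y + -13862/2127 = 0 ∩ |CB|² = 577765/25524]
   → C = (-119/4254, -486/709)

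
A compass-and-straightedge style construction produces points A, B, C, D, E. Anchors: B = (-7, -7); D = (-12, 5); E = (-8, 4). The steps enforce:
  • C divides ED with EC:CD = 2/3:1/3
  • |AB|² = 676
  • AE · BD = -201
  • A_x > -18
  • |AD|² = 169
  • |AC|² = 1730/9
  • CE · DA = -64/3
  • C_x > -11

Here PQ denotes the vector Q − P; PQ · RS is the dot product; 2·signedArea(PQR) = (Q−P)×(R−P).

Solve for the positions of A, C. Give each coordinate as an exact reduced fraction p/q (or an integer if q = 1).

1. A_x = -17  [line 5·x + -12·y + 289 = 0 ∩ |AB|² = 676]
2. A_y = 17  [line 5·x + -12·y + 289 = 0 ∩ |AB|² = 676]
   → A = (-17, 17)
3. C_x = -32/3  [C divides ED with EC:CD = 2/3:1/3]
4. C_y = 14/3  [C divides ED with EC:CD = 2/3:1/3]
   → C = (-32/3, 14/3)

A = (-17, 17)
C = (-32/3, 14/3)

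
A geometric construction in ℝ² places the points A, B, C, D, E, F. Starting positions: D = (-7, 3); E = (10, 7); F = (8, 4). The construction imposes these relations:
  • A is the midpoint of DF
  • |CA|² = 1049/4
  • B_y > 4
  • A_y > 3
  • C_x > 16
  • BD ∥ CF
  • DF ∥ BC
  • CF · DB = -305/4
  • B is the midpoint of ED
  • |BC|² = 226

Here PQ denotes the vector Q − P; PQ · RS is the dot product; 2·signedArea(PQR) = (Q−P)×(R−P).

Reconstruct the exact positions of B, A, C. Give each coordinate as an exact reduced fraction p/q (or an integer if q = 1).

1. B_x = 3/2  [B is the midpoint of ED]
2. B_y = 5  [B is the midpoint of ED]
   → B = (3/2, 5)
3. A_x = 1/2  [A is the midpoint of DF]
4. A_y = 7/2  [A is the midpoint of DF]
   → A = (1/2, 7/2)
5. C_x = 33/2  [BD ∥ CF ∩ DF ∥ BC]
6. C_y = 6  [BD ∥ CF ∩ DF ∥ BC]
   → C = (33/2, 6)

A = (1/2, 7/2)
B = (3/2, 5)
C = (33/2, 6)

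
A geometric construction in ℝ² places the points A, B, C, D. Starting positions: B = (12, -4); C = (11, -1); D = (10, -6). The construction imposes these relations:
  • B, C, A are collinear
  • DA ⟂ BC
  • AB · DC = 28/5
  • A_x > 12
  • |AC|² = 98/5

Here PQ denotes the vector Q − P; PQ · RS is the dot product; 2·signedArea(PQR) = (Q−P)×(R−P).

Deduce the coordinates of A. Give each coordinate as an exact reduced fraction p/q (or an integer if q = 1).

1. A_x = 62/5  [B, C, A are collinear ∩ DA ⟂ BC]
2. A_y = -26/5  [B, C, A are collinear ∩ DA ⟂ BC]
   → A = (62/5, -26/5)

A = (62/5, -26/5)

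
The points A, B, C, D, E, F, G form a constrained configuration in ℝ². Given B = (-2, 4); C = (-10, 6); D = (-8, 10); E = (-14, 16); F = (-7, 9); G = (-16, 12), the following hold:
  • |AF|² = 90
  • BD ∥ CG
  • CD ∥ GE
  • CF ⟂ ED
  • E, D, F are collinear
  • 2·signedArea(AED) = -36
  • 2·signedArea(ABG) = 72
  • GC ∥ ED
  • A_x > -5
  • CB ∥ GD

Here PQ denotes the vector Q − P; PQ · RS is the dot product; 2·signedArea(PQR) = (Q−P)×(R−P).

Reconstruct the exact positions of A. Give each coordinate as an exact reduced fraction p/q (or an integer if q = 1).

1. A_x = -4  [2·signedArea(ABG) = 72 ∩ 2·signedArea(AED) = -36]
2. A_y = 0  [2·signedArea(ABG) = 72 ∩ 2·signedArea(AED) = -36]
   → A = (-4, 0)

A = (-4, 0)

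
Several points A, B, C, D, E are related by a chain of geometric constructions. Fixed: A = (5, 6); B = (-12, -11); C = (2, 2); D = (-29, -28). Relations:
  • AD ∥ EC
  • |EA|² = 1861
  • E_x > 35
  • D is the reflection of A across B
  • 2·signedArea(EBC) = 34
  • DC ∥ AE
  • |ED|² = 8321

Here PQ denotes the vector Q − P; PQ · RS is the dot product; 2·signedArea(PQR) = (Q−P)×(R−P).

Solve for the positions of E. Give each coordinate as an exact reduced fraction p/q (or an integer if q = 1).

1. E_x = 36  [AD ∥ EC ∩ DC ∥ AE]
2. E_y = 36  [AD ∥ EC ∩ DC ∥ AE]
   → E = (36, 36)

E = (36, 36)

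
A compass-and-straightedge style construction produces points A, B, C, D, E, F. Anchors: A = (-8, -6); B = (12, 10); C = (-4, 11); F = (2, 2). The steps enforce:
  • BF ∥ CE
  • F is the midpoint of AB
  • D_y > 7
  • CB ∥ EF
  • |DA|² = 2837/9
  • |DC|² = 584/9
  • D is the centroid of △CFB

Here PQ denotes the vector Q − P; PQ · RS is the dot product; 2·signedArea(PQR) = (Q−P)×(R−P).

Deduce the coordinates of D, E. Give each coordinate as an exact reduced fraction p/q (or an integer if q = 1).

D = (10/3, 23/3)
E = (-14, 3)

1. D_x = 10/3  [D is the centroid of △CFB]
2. D_y = 23/3  [D is the centroid of △CFB]
   → D = (10/3, 23/3)
3. E_x = -14  [CB ∥ EF ∩ BF ∥ CE]
4. E_y = 3  [CB ∥ EF ∩ BF ∥ CE]
   → E = (-14, 3)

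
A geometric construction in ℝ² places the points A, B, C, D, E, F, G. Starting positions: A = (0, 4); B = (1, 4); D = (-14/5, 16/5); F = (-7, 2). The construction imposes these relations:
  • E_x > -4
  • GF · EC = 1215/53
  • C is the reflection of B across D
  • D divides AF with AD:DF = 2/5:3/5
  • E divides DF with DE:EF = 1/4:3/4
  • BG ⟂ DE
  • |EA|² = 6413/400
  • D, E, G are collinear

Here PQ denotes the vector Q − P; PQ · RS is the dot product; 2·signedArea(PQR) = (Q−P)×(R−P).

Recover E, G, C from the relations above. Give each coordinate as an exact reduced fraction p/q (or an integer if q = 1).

C = (-33/5, 12/5)
E = (-77/20, 29/10)
G = (49/53, 226/53)

1. E_x = -77/20  [E divides DF with DE:EF = 1/4:3/4]
2. E_y = 29/10  [E divides DF with DE:EF = 1/4:3/4]
   → E = (-77/20, 29/10)
3. G_x = 49/53  [D, E, G are collinear ∩ BG ⟂ DE]
4. G_y = 226/53  [D, E, G are collinear ∩ BG ⟂ DE]
   → G = (49/53, 226/53)
5. C_x = -33/5  [C is the reflection of B across D]
6. C_y = 12/5  [C is the reflection of B across D]
   → C = (-33/5, 12/5)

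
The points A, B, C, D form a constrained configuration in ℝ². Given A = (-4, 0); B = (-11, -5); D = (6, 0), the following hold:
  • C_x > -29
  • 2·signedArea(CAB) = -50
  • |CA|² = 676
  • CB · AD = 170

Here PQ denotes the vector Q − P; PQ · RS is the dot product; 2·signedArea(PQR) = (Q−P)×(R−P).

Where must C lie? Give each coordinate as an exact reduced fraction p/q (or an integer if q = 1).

C = (-28, -10)

1. C_x = -28  [CB · AD = 170 ∩ 2·signedArea(CAB) = -50]
2. C_y = -10  [CB · AD = 170 ∩ 2·signedArea(CAB) = -50]
   → C = (-28, -10)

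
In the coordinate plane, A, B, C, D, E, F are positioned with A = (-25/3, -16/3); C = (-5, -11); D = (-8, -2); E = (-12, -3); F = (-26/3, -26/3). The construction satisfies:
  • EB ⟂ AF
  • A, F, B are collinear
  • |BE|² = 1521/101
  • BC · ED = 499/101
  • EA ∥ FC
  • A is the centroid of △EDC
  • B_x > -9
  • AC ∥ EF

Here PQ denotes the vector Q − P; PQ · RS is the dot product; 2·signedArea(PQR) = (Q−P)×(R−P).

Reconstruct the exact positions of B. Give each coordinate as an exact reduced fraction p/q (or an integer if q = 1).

1. B_x = -822/101  [A, F, B are collinear ∩ EB ⟂ AF]
2. B_y = -342/101  [A, F, B are collinear ∩ EB ⟂ AF]
   → B = (-822/101, -342/101)

B = (-822/101, -342/101)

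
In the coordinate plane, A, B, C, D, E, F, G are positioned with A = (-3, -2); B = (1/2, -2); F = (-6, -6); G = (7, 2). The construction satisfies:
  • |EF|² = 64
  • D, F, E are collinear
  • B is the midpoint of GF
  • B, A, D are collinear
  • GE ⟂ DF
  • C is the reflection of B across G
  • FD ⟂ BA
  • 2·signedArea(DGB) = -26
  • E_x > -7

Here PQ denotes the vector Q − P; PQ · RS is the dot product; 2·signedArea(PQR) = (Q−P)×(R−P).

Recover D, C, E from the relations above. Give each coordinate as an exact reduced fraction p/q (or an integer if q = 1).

1. D_x = -6  [B, A, D are collinear ∩ FD ⟂ BA]
2. D_y = -2  [B, A, D are collinear ∩ FD ⟂ BA]
   → D = (-6, -2)
3. C_x = 27/2  [C is the reflection of B across G]
4. C_y = 6  [C is the reflection of B across G]
   → C = (27/2, 6)
5. E_x = -6  [D, F, E are collinear ∩ GE ⟂ DF]
6. E_y = 2  [D, F, E are collinear ∩ GE ⟂ DF]
   → E = (-6, 2)

C = (27/2, 6)
D = (-6, -2)
E = (-6, 2)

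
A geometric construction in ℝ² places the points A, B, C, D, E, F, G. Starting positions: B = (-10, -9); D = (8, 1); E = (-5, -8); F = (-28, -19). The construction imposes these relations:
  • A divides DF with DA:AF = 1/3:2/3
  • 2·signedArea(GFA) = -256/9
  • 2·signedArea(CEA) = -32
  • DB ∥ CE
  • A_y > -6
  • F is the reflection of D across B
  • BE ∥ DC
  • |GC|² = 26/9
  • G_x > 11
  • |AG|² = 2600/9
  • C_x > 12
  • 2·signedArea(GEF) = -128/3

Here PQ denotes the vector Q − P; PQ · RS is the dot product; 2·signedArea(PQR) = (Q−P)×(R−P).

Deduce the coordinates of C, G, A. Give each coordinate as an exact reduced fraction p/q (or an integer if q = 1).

A = (-4, -17/3)
C = (13, 2)
G = (34/3, 5/3)

1. C_x = 13  [DB ∥ CE ∩ BE ∥ DC]
2. C_y = 2  [DB ∥ CE ∩ BE ∥ DC]
   → C = (13, 2)
3. A_x = -4  [A divides DF with DA:AF = 1/3:2/3]
4. A_y = -17/3  [A divides DF with DA:AF = 1/3:2/3]
   → A = (-4, -17/3)
5. G_x = 34/3  [2·signedArea(GFA) = -256/9 ∩ 2·signedArea(GEF) = -128/3]
6. G_y = 5/3  [2·signedArea(GFA) = -256/9 ∩ 2·signedArea(GEF) = -128/3]
   → G = (34/3, 5/3)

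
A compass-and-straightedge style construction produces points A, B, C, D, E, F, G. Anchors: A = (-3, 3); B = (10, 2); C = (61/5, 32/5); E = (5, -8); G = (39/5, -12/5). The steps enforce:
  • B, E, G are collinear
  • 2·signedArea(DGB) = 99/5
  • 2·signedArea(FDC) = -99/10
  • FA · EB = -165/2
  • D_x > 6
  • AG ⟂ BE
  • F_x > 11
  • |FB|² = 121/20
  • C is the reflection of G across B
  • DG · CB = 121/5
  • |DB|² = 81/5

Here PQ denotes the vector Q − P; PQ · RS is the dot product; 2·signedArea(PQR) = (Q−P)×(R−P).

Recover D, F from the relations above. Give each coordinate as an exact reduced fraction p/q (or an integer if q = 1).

D = (32/5, 19/5)
F = (111/10, 21/5)

1. D_x = 32/5  [DG · CB = 121/5 ∩ 2·signedArea(DGB) = 99/5]
2. D_y = 19/5  [DG · CB = 121/5 ∩ 2·signedArea(DGB) = 99/5]
   → D = (32/5, 19/5)
3. F_x = 111/10  [2·signedArea(FDC) = -99/10 ∩ FA · EB = -165/2]
4. F_y = 21/5  [2·signedArea(FDC) = -99/10 ∩ FA · EB = -165/2]
   → F = (111/10, 21/5)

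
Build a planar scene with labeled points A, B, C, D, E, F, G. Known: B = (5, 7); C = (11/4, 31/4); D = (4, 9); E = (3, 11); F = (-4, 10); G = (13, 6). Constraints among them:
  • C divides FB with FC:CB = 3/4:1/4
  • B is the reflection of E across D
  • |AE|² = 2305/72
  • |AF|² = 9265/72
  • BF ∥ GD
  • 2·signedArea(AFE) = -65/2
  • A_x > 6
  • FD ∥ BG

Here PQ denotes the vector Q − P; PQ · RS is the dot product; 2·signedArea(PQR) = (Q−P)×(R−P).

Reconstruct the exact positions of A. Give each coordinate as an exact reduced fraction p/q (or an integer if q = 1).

1. A_x = 83/12  [line -1·x + 7·y + -83/2 = 0 ∩ |AF|² = 9265/72]
2. A_y = 83/12  [line -1·x + 7·y + -83/2 = 0 ∩ |AF|² = 9265/72]
   → A = (83/12, 83/12)

A = (83/12, 83/12)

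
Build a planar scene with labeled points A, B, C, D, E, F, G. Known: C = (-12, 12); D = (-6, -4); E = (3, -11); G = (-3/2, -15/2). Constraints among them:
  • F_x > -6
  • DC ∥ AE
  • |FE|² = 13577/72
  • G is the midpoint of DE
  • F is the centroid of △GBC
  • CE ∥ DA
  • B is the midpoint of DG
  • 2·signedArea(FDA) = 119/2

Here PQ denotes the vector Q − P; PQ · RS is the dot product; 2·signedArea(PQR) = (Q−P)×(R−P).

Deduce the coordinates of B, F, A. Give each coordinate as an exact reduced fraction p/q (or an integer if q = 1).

A = (9, -27)
B = (-15/4, -23/4)
F = (-23/4, -5/12)

1. B_x = -15/4  [B is the midpoint of DG]
2. B_y = -23/4  [B is the midpoint of DG]
   → B = (-15/4, -23/4)
3. F_x = -23/4  [F is the centroid of △GBC]
4. F_y = -5/12  [F is the centroid of △GBC]
   → F = (-23/4, -5/12)
5. A_x = 9  [DC ∥ AE ∩ CE ∥ DA]
6. A_y = -27  [DC ∥ AE ∩ CE ∥ DA]
   → A = (9, -27)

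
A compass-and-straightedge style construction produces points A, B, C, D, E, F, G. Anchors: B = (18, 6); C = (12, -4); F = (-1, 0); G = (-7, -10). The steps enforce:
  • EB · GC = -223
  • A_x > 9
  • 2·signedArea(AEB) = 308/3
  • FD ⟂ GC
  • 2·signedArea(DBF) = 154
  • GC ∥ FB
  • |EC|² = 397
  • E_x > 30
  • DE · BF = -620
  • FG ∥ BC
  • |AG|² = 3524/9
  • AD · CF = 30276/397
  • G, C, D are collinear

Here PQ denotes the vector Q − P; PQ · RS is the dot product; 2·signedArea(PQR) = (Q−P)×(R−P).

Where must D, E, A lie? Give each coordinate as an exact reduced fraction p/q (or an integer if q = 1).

A = (29/3, 2/3)
D = (527/397, -2926/397)
E = (31, 2)

1. D_x = 527/397  [G, C, D are collinear ∩ FD ⟂ GC]
2. D_y = -2926/397  [G, C, D are collinear ∩ FD ⟂ GC]
   → D = (527/397, -2926/397)
3. E_x = 31  [line -19·x + -6·y + 601 = 0 ∩ |EC|² = 397]
4. E_y = 2  [line -19·x + -6·y + 601 = 0 ∩ |EC|² = 397]
   → E = (31, 2)
5. A_x = 29/3  [AD · CF = 30276/397 ∩ 2·signedArea(AEB) = 308/3]
6. A_y = 2/3  [AD · CF = 30276/397 ∩ 2·signedArea(AEB) = 308/3]
   → A = (29/3, 2/3)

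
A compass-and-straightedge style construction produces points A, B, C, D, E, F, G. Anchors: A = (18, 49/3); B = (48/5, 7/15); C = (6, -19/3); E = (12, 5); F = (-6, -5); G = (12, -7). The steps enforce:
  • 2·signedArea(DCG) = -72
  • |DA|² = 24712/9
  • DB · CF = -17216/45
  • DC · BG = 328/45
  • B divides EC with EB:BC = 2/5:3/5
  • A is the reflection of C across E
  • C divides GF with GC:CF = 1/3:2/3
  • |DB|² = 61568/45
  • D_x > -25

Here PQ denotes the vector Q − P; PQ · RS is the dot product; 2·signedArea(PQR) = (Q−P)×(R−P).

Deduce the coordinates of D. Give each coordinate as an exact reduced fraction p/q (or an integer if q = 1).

1. D_x = -24  [DC · BG = 328/45 ∩ DB · CF = -17216/45]
2. D_y = -15  [DC · BG = 328/45 ∩ DB · CF = -17216/45]
   → D = (-24, -15)

D = (-24, -15)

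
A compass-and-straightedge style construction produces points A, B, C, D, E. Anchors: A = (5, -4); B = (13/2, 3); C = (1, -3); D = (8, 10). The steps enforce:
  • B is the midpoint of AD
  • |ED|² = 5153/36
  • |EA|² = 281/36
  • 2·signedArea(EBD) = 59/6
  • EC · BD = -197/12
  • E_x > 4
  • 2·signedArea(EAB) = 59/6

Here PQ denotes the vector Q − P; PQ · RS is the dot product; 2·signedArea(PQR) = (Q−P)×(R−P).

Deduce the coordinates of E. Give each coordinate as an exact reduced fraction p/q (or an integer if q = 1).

E = (25/6, -4/3)

1. E_x = 25/6  [2·signedArea(EAB) = 59/6 ∩ EC · BD = -197/12]
2. E_y = -4/3  [2·signedArea(EAB) = 59/6 ∩ EC · BD = -197/12]
   → E = (25/6, -4/3)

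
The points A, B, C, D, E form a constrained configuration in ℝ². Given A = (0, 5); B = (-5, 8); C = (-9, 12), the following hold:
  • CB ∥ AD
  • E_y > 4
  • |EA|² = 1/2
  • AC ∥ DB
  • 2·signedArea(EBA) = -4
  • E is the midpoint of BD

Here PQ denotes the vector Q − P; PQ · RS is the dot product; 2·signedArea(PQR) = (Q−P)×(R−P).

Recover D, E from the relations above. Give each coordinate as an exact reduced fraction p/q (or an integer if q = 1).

1. D_x = 4  [AC ∥ DB ∩ CB ∥ AD]
2. D_y = 1  [AC ∥ DB ∩ CB ∥ AD]
   → D = (4, 1)
3. E_x = -1/2  [E is the midpoint of BD]
4. E_y = 9/2  [E is the midpoint of BD]
   → E = (-1/2, 9/2)

D = (4, 1)
E = (-1/2, 9/2)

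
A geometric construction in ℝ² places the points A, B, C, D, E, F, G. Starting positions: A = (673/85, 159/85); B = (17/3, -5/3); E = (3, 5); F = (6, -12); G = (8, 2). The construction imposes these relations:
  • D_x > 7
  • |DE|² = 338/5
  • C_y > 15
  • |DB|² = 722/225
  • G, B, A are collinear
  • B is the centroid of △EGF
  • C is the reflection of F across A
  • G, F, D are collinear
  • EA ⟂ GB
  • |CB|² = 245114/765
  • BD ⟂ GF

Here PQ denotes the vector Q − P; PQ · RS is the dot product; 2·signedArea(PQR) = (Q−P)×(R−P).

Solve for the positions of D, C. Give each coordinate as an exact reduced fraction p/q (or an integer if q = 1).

C = (836/85, 1338/85)
D = (186/25, -48/25)

1. D_x = 186/25  [G, F, D are collinear ∩ BD ⟂ GF]
2. D_y = -48/25  [G, F, D are collinear ∩ BD ⟂ GF]
   → D = (186/25, -48/25)
3. C_x = 836/85  [C is the reflection of F across A]
4. C_y = 1338/85  [C is the reflection of F across A]
   → C = (836/85, 1338/85)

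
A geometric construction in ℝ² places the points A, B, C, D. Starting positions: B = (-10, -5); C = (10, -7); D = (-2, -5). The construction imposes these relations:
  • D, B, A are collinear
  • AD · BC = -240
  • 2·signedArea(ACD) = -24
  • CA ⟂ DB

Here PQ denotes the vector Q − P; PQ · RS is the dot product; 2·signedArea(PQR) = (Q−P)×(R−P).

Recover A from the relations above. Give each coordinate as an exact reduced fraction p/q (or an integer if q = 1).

1. A_x = 10  [D, B, A are collinear ∩ CA ⟂ DB]
2. A_y = -5  [D, B, A are collinear ∩ CA ⟂ DB]
   → A = (10, -5)

A = (10, -5)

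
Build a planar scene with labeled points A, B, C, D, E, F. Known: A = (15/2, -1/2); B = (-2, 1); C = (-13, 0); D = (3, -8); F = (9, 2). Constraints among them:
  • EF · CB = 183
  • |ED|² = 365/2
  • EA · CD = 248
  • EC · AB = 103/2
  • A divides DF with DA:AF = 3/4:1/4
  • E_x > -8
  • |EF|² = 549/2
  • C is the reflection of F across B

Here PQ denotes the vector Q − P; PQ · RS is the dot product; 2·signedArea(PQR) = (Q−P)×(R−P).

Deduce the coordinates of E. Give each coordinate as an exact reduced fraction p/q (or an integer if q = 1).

E = (-15/2, 1/2)

1. E_x = -15/2  [EA · CD = 248 ∩ EC · AB = 103/2]
2. E_y = 1/2  [EA · CD = 248 ∩ EC · AB = 103/2]
   → E = (-15/2, 1/2)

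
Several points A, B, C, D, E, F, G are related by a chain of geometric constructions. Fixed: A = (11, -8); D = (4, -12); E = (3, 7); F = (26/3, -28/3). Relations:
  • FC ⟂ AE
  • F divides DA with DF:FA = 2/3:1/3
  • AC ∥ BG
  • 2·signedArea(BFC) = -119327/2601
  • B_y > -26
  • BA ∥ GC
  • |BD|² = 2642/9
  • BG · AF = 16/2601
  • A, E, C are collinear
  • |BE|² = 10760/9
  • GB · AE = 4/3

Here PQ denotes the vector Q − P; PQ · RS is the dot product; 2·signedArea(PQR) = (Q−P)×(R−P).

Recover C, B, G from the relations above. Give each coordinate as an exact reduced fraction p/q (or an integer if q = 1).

1. C_x = 9569/867  [A, E, C are collinear ∩ FC ⟂ AE]
2. C_y = -2332/289  [A, E, C are collinear ∩ FC ⟂ AE]
   → C = (9569/867, -2332/289)
3. B_x = 43/3  [line -1096/867·x + 685/289·y + 205363/2601 = 0 ∩ |BD|² = 2642/9]
4. B_y = -77/3  [line -1096/867·x + 685/289·y + 205363/2601 = 0 ∩ |BD|² = 2642/9]
   → B = (43/3, -77/3)
5. G_x = 4153/289  [BA ∥ GC ∩ AC ∥ BG]
6. G_y = -22313/867  [BA ∥ GC ∩ AC ∥ BG]
   → G = (4153/289, -22313/867)

B = (43/3, -77/3)
C = (9569/867, -2332/289)
G = (4153/289, -22313/867)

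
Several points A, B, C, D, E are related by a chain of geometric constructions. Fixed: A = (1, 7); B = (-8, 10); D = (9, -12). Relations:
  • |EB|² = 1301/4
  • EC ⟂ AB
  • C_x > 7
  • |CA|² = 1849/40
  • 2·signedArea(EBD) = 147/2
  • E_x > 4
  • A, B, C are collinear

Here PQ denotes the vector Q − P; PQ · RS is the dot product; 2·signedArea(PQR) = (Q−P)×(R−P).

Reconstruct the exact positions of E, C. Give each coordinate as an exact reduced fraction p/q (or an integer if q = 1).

C = (149/20, 97/20)
E = (5, -5/2)

1. E_x = 5  [line 22·x + 17·y + -135/2 = 0 ∩ |EB|² = 1301/4]
2. E_y = -5/2  [line 22·x + 17·y + -135/2 = 0 ∩ |EB|² = 1301/4]
   → E = (5, -5/2)
3. C_x = 149/20  [A, B, C are collinear ∩ EC ⟂ AB]
4. C_y = 97/20  [A, B, C are collinear ∩ EC ⟂ AB]
   → C = (149/20, 97/20)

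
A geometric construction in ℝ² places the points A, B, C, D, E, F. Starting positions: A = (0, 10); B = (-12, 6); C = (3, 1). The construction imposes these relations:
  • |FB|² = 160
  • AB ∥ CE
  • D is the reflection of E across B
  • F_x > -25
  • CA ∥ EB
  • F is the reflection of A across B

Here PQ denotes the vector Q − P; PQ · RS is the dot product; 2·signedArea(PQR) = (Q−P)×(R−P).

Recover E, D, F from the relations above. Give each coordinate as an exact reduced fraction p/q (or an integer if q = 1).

1. E_x = -9  [CA ∥ EB ∩ AB ∥ CE]
2. E_y = -3  [CA ∥ EB ∩ AB ∥ CE]
   → E = (-9, -3)
3. D_x = -15  [D is the reflection of E across B]
4. D_y = 15  [D is the reflection of E across B]
   → D = (-15, 15)
5. F_x = -24  [F is the reflection of A across B]
6. F_y = 2  [F is the reflection of A across B]
   → F = (-24, 2)

D = (-15, 15)
E = (-9, -3)
F = (-24, 2)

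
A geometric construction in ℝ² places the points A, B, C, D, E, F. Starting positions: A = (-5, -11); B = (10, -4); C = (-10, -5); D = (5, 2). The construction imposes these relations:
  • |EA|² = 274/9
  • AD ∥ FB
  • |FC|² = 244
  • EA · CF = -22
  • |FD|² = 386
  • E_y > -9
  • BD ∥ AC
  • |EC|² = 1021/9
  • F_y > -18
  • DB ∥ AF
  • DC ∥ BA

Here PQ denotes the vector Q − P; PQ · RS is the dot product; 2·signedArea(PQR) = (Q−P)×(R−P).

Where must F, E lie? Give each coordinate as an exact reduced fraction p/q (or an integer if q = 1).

E = (0, -26/3)
F = (0, -17)

1. F_x = 0  [AD ∥ FB ∩ DB ∥ AF]
2. F_y = -17  [AD ∥ FB ∩ DB ∥ AF]
   → F = (0, -17)
3. E_x = 0  [line -10·x + 12·y + 104 = 0 ∩ |EA|² = 274/9]
4. E_y = -26/3  [line -10·x + 12·y + 104 = 0 ∩ |EA|² = 274/9]
   → E = (0, -26/3)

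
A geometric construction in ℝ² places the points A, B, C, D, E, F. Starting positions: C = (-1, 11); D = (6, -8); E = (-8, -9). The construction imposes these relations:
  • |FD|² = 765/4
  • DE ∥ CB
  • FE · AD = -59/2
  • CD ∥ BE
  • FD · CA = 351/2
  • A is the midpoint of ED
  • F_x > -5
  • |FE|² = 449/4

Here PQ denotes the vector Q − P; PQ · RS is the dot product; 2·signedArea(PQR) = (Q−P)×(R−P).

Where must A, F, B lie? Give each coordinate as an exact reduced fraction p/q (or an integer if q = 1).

1. A_x = -1  [A is the midpoint of ED]
2. A_y = -17/2  [A is the midpoint of ED]
   → A = (-1, -17/2)
3. F_x = -9/2  [FD · CA = 351/2 ∩ FE · AD = -59/2]
4. F_y = 1  [FD · CA = 351/2 ∩ FE · AD = -59/2]
   → F = (-9/2, 1)
5. B_x = -15  [CD ∥ BE ∩ DE ∥ CB]
6. B_y = 10  [CD ∥ BE ∩ DE ∥ CB]
   → B = (-15, 10)

A = (-1, -17/2)
B = (-15, 10)
F = (-9/2, 1)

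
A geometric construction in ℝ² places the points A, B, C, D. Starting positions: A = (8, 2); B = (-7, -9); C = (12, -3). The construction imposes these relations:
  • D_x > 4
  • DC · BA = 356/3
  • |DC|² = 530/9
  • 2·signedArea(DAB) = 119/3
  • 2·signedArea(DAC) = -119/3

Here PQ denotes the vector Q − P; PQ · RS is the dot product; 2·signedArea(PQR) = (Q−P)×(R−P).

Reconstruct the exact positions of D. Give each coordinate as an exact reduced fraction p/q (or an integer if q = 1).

1. D_x = 13/3  [2·signedArea(DAB) = 119/3 ∩ DC · BA = 356/3]
2. D_y = -10/3  [2·signedArea(DAB) = 119/3 ∩ DC · BA = 356/3]
   → D = (13/3, -10/3)

D = (13/3, -10/3)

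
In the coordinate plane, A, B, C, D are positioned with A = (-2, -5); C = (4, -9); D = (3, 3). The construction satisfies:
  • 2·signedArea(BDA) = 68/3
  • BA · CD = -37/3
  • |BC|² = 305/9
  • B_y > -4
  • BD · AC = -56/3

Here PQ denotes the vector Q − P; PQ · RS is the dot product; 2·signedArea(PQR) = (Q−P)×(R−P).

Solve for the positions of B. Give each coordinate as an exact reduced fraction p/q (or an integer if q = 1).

B = (5/3, -11/3)

1. B_x = 5/3  [BD · AC = -56/3 ∩ BA · CD = -37/3]
2. B_y = -11/3  [BD · AC = -56/3 ∩ BA · CD = -37/3]
   → B = (5/3, -11/3)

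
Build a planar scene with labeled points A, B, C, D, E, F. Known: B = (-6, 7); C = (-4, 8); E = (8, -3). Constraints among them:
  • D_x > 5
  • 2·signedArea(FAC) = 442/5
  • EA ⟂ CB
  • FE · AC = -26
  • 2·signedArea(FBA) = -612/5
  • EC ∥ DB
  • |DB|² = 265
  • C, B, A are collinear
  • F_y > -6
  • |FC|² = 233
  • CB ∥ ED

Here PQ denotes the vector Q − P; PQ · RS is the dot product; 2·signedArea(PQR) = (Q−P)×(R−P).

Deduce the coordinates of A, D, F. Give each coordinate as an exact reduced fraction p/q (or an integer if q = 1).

1. A_x = 6/5  [C, B, A are collinear ∩ EA ⟂ CB]
2. A_y = 53/5  [C, B, A are collinear ∩ EA ⟂ CB]
   → A = (6/5, 53/5)
3. D_x = 6  [EC ∥ DB ∩ CB ∥ ED]
4. D_y = -4  [EC ∥ DB ∩ CB ∥ ED]
   → D = (6, -4)
5. F_x = 4  [2·signedArea(FBA) = -612/5 ∩ FE · AC = -26]
6. F_y = -5  [2·signedArea(FBA) = -612/5 ∩ FE · AC = -26]
   → F = (4, -5)

A = (6/5, 53/5)
D = (6, -4)
F = (4, -5)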